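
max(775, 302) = 775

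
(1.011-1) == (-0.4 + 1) False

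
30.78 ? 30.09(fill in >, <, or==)>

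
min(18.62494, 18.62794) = 18.62494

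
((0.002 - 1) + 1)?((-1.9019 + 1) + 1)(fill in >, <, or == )<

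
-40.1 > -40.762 True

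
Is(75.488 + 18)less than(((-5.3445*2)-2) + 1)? No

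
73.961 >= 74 False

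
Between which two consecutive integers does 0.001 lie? 0 and 1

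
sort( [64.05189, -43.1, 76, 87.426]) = [-43.1, 64.05189, 76, 87.426]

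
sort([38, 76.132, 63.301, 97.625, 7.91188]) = [7.91188, 38, 63.301, 76.132, 97.625]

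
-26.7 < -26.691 True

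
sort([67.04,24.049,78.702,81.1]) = [24.049,67.04,78.702,81.1]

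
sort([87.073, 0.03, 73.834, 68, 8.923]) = [0.03, 8.923, 68, 73.834, 87.073]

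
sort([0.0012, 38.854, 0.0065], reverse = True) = [38.854, 0.0065, 0.0012]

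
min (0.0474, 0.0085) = 0.0085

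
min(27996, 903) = 903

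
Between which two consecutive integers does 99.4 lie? 99 and 100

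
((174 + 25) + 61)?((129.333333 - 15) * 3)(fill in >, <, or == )<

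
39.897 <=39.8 False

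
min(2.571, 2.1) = 2.1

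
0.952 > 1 False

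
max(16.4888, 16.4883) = 16.4888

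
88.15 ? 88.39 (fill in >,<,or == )<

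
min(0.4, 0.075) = 0.075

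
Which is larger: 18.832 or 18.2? 18.832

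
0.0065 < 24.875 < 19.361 False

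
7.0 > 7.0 False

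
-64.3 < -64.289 True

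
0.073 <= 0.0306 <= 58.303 False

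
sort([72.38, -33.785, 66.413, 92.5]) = [-33.785, 66.413, 72.38, 92.5]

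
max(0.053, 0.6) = 0.6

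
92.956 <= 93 True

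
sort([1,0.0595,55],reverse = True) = [55,1,0.0595]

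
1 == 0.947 False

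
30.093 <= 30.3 True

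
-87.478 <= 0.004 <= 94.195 True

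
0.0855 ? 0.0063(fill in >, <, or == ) >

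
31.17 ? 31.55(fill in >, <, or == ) <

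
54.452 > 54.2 True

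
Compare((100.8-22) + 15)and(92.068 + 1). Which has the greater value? ((100.8-22) + 15)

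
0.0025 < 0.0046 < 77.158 True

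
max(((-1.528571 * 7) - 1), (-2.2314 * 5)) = -11.157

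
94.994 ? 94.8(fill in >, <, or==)>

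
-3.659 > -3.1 False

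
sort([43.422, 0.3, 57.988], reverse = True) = [57.988, 43.422, 0.3]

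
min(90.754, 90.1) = 90.1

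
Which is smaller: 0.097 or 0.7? 0.097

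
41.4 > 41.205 True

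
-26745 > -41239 True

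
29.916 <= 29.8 False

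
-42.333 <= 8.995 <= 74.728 True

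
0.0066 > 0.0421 False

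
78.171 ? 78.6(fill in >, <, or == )<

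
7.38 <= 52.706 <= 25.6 False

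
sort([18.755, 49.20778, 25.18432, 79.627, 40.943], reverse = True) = [79.627, 49.20778, 40.943, 25.18432, 18.755]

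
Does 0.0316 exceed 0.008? Yes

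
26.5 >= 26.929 False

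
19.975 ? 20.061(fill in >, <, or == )<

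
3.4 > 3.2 True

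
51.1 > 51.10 False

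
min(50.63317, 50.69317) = 50.63317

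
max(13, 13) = 13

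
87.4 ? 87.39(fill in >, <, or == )>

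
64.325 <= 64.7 True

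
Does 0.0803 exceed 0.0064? Yes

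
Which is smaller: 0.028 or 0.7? 0.028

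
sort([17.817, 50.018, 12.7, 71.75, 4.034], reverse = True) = [71.75, 50.018, 17.817, 12.7, 4.034]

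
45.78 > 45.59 True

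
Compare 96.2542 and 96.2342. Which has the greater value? 96.2542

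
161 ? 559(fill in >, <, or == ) <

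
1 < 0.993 False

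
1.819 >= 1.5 True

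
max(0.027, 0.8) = 0.8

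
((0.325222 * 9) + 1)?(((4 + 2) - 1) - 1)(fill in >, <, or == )<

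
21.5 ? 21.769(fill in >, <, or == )<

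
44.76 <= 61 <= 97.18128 True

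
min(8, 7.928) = 7.928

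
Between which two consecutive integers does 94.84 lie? 94 and 95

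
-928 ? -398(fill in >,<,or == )<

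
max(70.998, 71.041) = 71.041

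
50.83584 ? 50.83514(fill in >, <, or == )>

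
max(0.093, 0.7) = 0.7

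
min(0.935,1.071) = 0.935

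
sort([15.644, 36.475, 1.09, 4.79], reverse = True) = [36.475, 15.644, 4.79, 1.09]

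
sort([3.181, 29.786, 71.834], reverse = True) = [71.834, 29.786, 3.181]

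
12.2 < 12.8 True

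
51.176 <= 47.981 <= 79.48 False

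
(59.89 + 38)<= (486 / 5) False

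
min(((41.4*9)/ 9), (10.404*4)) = 41.4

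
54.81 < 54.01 False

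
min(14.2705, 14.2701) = 14.2701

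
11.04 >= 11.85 False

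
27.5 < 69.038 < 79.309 True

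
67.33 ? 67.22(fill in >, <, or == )>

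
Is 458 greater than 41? Yes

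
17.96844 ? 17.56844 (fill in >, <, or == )>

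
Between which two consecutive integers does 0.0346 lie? 0 and 1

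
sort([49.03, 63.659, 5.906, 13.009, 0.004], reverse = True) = [63.659, 49.03, 13.009, 5.906, 0.004]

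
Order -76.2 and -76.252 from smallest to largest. -76.252, -76.2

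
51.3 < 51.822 True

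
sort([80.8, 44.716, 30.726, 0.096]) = [0.096, 30.726, 44.716, 80.8]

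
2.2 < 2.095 False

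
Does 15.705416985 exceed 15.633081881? Yes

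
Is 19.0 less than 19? No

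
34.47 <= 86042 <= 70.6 False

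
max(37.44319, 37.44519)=37.44519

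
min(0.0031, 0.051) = 0.0031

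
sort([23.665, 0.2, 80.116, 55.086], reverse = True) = [80.116, 55.086, 23.665, 0.2]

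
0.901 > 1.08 False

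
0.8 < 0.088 False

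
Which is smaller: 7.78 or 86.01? 7.78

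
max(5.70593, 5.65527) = 5.70593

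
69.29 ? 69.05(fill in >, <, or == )>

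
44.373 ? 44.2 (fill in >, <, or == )>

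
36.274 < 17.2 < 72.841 False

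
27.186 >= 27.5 False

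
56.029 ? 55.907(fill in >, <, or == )>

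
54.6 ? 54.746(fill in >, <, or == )<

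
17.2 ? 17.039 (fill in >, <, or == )>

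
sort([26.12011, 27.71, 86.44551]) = [26.12011, 27.71, 86.44551]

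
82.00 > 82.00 False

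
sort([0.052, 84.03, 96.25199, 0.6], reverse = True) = [96.25199, 84.03, 0.6, 0.052]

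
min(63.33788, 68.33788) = 63.33788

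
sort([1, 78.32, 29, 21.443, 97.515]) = [1, 21.443, 29, 78.32, 97.515]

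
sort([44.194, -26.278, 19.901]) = [-26.278, 19.901, 44.194]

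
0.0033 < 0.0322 True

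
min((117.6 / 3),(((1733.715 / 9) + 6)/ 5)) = 39.2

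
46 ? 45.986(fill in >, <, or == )>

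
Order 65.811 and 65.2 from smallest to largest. 65.2, 65.811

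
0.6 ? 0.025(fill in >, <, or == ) >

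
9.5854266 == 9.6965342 False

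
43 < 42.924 False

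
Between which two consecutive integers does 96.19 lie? 96 and 97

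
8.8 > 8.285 True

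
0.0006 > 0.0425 False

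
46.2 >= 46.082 True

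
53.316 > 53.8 False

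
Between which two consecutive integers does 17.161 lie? 17 and 18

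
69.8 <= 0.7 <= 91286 False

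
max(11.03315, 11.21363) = 11.21363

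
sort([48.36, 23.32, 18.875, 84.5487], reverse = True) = [84.5487, 48.36, 23.32, 18.875]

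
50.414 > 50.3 True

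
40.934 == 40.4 False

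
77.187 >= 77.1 True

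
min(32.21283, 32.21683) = 32.21283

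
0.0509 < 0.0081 False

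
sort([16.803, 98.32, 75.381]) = [16.803, 75.381, 98.32]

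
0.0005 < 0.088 True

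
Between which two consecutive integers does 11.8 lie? 11 and 12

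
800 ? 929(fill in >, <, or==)<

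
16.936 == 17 False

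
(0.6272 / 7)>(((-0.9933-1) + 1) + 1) True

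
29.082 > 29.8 False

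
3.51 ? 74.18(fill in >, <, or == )<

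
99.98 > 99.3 True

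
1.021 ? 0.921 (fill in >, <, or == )>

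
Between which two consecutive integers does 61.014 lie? 61 and 62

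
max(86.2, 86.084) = 86.2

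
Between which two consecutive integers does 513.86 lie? 513 and 514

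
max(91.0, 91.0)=91.0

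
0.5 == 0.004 False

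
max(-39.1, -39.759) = -39.1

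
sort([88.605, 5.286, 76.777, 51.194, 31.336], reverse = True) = [88.605, 76.777, 51.194, 31.336, 5.286]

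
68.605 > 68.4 True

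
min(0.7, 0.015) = 0.015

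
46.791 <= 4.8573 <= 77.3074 False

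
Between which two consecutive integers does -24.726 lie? -25 and -24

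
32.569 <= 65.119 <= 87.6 True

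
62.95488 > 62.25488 True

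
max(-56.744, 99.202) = 99.202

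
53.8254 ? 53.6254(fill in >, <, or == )>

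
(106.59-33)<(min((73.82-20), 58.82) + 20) True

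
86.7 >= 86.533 True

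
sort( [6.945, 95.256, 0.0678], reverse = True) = [95.256, 6.945, 0.0678]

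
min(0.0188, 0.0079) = 0.0079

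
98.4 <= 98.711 True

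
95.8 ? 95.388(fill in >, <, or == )>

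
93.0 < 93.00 False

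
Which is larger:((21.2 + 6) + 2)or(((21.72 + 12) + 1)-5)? (((21.72 + 12) + 1)-5)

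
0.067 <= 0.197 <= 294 True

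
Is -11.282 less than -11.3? No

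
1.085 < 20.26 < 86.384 True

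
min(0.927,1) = 0.927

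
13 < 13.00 False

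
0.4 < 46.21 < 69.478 True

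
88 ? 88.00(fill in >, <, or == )==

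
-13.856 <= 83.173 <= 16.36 False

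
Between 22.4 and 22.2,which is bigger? 22.4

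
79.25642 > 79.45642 False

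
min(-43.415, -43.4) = -43.415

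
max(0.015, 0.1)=0.1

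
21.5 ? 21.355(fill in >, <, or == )>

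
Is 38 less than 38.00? No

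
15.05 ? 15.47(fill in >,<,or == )<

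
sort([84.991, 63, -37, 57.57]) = [-37, 57.57, 63, 84.991]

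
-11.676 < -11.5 True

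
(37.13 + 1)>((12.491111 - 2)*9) False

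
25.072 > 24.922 True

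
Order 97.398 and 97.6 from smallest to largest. 97.398, 97.6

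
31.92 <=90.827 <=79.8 False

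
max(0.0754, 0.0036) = 0.0754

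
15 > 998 False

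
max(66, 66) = 66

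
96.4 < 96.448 True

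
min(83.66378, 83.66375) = 83.66375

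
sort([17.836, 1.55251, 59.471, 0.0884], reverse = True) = [59.471, 17.836, 1.55251, 0.0884]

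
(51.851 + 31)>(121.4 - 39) True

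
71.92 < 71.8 False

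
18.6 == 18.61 False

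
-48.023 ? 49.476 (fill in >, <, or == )<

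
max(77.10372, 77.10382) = 77.10382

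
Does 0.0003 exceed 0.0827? No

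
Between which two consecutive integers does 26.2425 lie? 26 and 27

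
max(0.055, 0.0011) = 0.055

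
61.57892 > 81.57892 False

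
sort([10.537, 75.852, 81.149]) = [10.537, 75.852, 81.149]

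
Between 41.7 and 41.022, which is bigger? 41.7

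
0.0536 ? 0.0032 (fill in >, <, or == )>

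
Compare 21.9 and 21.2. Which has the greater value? 21.9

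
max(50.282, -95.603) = 50.282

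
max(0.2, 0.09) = 0.2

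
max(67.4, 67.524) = 67.524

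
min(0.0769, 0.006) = 0.006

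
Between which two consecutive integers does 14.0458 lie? 14 and 15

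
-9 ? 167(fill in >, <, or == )<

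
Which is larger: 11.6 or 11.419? 11.6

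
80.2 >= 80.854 False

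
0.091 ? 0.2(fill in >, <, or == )<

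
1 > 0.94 True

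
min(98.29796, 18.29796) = 18.29796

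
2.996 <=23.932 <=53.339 True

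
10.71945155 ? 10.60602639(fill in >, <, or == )>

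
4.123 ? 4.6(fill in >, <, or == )<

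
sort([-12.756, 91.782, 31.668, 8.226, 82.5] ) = [-12.756, 8.226, 31.668, 82.5, 91.782]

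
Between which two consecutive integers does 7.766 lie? 7 and 8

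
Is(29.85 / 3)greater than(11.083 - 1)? No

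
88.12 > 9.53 True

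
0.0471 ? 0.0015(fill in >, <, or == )>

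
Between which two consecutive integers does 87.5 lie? 87 and 88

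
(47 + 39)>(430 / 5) False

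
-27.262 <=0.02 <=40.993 True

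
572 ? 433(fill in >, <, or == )>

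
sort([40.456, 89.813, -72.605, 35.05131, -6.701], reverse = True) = [89.813, 40.456, 35.05131, -6.701, -72.605]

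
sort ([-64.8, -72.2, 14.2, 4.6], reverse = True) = [14.2, 4.6, -64.8, -72.2]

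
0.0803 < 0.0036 False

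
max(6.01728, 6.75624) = 6.75624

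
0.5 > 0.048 True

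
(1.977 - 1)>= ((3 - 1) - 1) False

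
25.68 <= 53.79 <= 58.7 True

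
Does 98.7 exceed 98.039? Yes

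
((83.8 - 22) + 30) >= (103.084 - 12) True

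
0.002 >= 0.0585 False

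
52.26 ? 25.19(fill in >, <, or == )>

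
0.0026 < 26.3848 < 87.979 True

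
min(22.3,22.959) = 22.3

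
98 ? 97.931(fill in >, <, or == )>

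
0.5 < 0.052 False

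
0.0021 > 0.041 False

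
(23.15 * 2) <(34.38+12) True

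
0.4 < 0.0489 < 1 False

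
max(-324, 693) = 693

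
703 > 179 True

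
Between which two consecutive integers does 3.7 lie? 3 and 4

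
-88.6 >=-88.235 False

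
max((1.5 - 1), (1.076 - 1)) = 0.5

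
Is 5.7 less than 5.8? Yes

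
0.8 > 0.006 True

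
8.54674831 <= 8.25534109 False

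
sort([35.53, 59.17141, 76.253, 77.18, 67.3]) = [35.53, 59.17141, 67.3, 76.253, 77.18]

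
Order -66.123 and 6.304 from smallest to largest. -66.123, 6.304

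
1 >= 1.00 True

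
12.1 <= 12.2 True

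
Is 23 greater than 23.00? No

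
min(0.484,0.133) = 0.133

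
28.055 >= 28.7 False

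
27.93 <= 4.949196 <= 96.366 False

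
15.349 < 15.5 True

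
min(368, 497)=368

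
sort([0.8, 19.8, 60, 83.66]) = [0.8, 19.8, 60, 83.66]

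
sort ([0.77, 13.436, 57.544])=[0.77, 13.436, 57.544]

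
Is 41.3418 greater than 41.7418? No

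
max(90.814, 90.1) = 90.814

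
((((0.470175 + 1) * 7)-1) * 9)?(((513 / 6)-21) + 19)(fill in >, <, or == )>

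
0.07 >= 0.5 False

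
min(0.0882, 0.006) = 0.006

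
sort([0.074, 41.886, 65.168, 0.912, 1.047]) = [0.074, 0.912, 1.047, 41.886, 65.168]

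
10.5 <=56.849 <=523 True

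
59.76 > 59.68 True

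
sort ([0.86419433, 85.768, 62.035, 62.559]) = [0.86419433, 62.035, 62.559, 85.768]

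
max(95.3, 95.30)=95.30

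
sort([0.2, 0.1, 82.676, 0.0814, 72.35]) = [0.0814, 0.1, 0.2, 72.35, 82.676]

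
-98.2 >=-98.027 False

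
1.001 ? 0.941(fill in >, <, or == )>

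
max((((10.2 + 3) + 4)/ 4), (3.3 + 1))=4.3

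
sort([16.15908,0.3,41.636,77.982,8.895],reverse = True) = [77.982,41.636,16.15908,8.895,0.3]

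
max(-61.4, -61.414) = -61.4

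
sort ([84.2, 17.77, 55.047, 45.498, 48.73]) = [17.77, 45.498, 48.73, 55.047, 84.2]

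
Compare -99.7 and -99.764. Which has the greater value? -99.7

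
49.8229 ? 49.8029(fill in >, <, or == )>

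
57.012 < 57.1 True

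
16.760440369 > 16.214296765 True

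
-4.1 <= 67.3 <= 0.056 False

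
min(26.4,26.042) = 26.042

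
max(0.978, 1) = 1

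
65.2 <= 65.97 True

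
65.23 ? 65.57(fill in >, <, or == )<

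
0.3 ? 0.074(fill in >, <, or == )>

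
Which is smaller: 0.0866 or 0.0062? 0.0062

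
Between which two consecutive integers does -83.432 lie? -84 and -83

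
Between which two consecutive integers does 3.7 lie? 3 and 4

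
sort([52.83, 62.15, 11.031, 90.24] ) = [11.031, 52.83, 62.15, 90.24]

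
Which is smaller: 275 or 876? 275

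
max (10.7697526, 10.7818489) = 10.7818489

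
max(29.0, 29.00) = 29.00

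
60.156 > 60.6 False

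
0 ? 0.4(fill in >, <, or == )<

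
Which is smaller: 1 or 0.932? 0.932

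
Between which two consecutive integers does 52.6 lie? 52 and 53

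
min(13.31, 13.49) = 13.31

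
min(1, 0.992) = 0.992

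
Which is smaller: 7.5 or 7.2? 7.2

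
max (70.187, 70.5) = 70.5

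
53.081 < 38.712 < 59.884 False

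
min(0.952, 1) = 0.952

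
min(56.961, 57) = 56.961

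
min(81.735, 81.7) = 81.7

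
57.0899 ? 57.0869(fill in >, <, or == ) >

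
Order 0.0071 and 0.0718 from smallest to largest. 0.0071, 0.0718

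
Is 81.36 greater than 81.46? No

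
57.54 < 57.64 True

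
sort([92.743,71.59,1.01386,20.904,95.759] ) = [1.01386,20.904,71.59,92.743,95.759]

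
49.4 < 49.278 False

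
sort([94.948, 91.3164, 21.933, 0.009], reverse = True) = [94.948, 91.3164, 21.933, 0.009]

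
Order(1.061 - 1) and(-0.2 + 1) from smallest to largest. (1.061 - 1), (-0.2 + 1)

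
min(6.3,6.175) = 6.175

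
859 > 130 True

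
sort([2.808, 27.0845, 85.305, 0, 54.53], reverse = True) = [85.305, 54.53, 27.0845, 2.808, 0]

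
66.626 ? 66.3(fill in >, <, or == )>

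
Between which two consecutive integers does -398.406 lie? -399 and -398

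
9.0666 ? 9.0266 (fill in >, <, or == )>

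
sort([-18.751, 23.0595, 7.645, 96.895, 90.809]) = [-18.751, 7.645, 23.0595, 90.809, 96.895]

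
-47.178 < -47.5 False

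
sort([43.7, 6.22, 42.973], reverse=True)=[43.7, 42.973, 6.22]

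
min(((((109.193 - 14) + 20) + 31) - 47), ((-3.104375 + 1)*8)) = -16.835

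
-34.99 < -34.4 True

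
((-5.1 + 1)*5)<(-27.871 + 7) False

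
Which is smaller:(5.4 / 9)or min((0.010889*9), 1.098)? min((0.010889*9), 1.098)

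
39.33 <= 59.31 True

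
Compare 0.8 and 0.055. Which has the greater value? 0.8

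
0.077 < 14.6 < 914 True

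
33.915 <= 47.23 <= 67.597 True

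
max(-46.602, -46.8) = -46.602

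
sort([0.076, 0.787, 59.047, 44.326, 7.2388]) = [0.076, 0.787, 7.2388, 44.326, 59.047]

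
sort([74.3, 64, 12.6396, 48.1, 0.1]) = [0.1, 12.6396, 48.1, 64, 74.3]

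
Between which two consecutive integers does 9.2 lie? 9 and 10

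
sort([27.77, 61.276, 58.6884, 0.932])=[0.932, 27.77, 58.6884, 61.276]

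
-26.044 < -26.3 False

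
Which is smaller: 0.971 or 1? 0.971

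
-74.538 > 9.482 False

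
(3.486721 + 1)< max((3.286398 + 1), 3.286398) False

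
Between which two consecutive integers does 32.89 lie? 32 and 33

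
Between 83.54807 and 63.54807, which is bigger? 83.54807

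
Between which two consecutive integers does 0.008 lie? 0 and 1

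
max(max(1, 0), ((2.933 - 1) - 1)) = 1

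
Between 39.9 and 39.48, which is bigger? 39.9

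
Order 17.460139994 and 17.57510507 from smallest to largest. 17.460139994, 17.57510507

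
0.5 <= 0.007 False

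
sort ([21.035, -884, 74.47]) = [-884, 21.035, 74.47]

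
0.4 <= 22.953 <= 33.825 True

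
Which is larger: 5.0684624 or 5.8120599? 5.8120599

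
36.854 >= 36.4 True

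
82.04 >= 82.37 False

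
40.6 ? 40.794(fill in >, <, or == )<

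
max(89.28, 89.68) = 89.68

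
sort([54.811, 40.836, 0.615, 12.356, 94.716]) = [0.615, 12.356, 40.836, 54.811, 94.716]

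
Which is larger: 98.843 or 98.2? 98.843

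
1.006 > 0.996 True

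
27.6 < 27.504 False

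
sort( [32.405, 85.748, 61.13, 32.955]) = [32.405, 32.955, 61.13, 85.748]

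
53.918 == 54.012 False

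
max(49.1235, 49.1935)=49.1935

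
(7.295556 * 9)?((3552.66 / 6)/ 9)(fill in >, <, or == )<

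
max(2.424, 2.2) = 2.424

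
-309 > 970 False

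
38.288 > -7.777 True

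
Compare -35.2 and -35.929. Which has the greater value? -35.2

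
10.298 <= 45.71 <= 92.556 True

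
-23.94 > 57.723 False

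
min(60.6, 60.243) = 60.243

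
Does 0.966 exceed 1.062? No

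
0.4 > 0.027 True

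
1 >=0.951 True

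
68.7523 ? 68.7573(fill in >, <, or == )<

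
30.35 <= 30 False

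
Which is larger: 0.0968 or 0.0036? 0.0968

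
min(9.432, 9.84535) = 9.432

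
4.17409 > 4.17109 True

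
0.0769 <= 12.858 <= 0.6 False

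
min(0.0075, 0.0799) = 0.0075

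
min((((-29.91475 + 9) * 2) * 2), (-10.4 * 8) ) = -83.659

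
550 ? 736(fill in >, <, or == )<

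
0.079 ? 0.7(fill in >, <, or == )<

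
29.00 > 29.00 False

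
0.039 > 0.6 False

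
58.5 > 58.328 True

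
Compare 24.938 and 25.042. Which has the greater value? 25.042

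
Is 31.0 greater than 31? No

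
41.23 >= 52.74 False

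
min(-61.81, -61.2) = -61.81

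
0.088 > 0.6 False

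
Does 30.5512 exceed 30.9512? No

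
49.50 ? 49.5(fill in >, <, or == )==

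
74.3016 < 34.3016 False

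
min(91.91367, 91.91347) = 91.91347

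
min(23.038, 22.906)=22.906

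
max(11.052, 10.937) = 11.052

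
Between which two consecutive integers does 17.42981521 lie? 17 and 18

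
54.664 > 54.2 True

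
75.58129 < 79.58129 True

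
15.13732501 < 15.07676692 False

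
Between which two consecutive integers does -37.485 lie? -38 and -37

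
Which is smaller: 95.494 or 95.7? 95.494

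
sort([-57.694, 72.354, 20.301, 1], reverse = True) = [72.354, 20.301, 1, -57.694]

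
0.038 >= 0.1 False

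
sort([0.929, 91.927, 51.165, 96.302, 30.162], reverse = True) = [96.302, 91.927, 51.165, 30.162, 0.929]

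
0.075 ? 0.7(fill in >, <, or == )<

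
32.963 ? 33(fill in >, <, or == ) <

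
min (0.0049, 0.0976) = 0.0049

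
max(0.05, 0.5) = 0.5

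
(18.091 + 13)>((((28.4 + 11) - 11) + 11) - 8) False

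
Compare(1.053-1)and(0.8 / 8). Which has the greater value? (0.8 / 8)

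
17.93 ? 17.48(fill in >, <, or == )>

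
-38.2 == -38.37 False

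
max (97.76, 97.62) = 97.76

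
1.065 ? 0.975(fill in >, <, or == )>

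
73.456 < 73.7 True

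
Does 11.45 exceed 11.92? No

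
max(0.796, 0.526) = 0.796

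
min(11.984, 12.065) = 11.984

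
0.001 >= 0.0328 False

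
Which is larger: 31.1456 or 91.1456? 91.1456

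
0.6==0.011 False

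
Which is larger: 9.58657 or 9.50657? 9.58657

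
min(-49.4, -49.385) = -49.4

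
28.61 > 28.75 False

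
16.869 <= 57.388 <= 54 False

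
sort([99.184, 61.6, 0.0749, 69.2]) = [0.0749, 61.6, 69.2, 99.184]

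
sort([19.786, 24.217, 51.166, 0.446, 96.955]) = [0.446, 19.786, 24.217, 51.166, 96.955]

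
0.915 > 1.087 False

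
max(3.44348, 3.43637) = 3.44348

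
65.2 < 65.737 True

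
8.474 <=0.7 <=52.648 False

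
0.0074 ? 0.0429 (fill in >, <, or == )<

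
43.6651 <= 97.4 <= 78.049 False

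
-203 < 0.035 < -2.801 False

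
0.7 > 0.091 True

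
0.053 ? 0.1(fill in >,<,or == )<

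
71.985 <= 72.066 True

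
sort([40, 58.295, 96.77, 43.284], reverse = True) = [96.77, 58.295, 43.284, 40]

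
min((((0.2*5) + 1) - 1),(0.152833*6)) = 0.916998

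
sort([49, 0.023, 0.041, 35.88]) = [0.023, 0.041, 35.88, 49]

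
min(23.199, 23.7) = 23.199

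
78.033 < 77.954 False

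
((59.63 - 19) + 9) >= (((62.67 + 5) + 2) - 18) False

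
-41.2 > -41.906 True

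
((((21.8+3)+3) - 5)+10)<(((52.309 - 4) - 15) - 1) False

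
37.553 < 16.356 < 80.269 False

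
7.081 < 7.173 True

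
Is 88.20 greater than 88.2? No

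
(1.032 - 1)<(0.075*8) True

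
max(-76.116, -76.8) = -76.116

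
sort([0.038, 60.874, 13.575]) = [0.038, 13.575, 60.874]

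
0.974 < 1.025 True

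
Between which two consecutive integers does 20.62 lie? 20 and 21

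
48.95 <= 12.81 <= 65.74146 False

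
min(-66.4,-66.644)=-66.644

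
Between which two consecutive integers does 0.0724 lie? 0 and 1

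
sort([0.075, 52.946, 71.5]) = [0.075, 52.946, 71.5]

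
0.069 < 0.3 True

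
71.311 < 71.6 True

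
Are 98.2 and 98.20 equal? Yes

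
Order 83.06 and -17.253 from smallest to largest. -17.253, 83.06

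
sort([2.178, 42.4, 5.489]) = [2.178, 5.489, 42.4]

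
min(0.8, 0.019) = 0.019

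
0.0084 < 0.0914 True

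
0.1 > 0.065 True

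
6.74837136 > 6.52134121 True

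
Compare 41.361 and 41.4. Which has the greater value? 41.4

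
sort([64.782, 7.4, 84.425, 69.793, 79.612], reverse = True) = [84.425, 79.612, 69.793, 64.782, 7.4]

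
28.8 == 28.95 False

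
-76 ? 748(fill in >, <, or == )<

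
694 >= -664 True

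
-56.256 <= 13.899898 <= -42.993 False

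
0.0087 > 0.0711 False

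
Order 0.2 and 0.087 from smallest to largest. 0.087, 0.2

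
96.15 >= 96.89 False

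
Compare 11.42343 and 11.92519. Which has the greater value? 11.92519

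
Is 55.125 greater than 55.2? No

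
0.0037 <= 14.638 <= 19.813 True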